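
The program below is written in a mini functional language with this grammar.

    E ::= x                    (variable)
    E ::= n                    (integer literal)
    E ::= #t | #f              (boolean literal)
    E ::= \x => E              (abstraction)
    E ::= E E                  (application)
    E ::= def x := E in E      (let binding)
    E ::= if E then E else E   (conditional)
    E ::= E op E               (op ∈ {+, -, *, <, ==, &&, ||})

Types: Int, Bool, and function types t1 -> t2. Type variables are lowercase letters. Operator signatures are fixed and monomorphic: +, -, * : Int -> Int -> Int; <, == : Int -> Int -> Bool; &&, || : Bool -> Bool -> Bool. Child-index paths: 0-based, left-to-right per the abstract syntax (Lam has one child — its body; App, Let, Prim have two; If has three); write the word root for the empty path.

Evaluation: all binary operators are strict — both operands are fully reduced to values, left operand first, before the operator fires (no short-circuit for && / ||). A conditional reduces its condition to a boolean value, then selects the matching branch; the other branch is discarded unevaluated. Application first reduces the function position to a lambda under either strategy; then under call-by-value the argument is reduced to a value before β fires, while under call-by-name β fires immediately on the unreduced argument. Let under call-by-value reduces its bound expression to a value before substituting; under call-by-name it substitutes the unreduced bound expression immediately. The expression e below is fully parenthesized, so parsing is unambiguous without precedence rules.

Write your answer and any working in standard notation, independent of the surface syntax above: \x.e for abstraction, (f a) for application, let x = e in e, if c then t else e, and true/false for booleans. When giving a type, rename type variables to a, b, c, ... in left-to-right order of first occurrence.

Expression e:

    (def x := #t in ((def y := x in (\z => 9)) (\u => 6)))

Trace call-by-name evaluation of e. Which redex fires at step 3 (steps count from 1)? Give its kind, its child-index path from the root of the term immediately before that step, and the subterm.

Answer: beta at root : ((\z.9) (\u.6))

Working:
step 0: (let x = true in ((let y = x in (\z.9)) (\u.6)))
step 1: [let@root] ((let y = true in (\z.9)) (\u.6))
step 2: [let@0] ((\z.9) (\u.6))
step 3: [beta@root] 9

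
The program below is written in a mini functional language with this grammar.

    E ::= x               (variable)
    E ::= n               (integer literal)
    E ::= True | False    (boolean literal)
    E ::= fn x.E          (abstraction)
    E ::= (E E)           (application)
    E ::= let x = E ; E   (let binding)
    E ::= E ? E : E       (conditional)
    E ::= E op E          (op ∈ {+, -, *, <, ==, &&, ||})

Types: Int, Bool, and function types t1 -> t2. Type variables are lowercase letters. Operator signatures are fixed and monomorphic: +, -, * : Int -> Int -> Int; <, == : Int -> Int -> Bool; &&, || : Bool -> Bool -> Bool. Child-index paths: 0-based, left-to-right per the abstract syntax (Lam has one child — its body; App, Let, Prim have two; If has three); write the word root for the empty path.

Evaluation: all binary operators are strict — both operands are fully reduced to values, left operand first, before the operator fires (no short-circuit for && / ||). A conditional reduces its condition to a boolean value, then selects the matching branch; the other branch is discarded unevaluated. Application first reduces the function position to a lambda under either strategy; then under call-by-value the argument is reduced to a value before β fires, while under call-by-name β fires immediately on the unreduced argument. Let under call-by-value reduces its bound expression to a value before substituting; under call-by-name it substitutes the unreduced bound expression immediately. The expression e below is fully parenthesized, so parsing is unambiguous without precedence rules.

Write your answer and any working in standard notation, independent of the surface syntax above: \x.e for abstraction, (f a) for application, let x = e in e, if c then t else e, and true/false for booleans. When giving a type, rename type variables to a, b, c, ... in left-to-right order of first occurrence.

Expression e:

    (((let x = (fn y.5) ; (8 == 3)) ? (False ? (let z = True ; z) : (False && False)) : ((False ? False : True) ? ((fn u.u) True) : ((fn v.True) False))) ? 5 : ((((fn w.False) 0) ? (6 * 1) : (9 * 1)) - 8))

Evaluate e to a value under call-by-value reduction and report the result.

Derivation:
step 0: (if (if (let x = (\y.5) in (8 == 3)) then (if false then (let z = true in z) else (false && false)) else (if (if false then false else true) then ((\u.u) true) else ((\v.true) false))) then 5 else ((if ((\w.false) 0) then (6 * 1) else (9 * 1)) - 8))
step 1: [let@0.0] (if (if (8 == 3) then (if false then (let z = true in z) else (false && false)) else (if (if false then false else true) then ((\u.u) true) else ((\v.true) false))) then 5 else ((if ((\w.false) 0) then (6 * 1) else (9 * 1)) - 8))
step 2: [delta@0.0] (if (if false then (if false then (let z = true in z) else (false && false)) else (if (if false then false else true) then ((\u.u) true) else ((\v.true) false))) then 5 else ((if ((\w.false) 0) then (6 * 1) else (9 * 1)) - 8))
step 3: [if@0] (if (if (if false then false else true) then ((\u.u) true) else ((\v.true) false)) then 5 else ((if ((\w.false) 0) then (6 * 1) else (9 * 1)) - 8))
step 4: [if@0.0] (if (if true then ((\u.u) true) else ((\v.true) false)) then 5 else ((if ((\w.false) 0) then (6 * 1) else (9 * 1)) - 8))
step 5: [if@0] (if ((\u.u) true) then 5 else ((if ((\w.false) 0) then (6 * 1) else (9 * 1)) - 8))
step 6: [beta@0] (if true then 5 else ((if ((\w.false) 0) then (6 * 1) else (9 * 1)) - 8))
step 7: [if@root] 5

Answer: 5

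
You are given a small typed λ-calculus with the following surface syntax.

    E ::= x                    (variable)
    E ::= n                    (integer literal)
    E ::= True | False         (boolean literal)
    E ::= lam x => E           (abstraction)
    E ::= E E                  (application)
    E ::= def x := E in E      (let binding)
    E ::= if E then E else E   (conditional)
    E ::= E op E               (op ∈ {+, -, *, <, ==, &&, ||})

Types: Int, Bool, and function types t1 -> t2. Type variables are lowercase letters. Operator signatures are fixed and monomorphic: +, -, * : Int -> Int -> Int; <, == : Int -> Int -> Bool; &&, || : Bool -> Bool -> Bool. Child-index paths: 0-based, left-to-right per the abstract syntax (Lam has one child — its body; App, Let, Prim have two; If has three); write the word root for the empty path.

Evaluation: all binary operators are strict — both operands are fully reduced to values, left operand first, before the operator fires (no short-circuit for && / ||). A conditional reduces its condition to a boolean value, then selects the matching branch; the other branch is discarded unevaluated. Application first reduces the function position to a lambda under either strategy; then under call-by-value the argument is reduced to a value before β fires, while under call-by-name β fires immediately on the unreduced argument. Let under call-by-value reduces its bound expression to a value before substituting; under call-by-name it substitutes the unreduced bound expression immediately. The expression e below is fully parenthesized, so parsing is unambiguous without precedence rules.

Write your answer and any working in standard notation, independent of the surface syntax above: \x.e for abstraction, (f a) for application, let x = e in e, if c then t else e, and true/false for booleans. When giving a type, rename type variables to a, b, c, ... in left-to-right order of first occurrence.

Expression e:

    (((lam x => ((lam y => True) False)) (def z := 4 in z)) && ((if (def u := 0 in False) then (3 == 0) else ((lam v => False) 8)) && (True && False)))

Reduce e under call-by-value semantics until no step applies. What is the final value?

Working:
step 0: (((\x.((\y.true) false)) (let z = 4 in z)) && ((if (let u = 0 in false) then (3 == 0) else ((\v.false) 8)) && (true && false)))
step 1: [let@0.1] (((\x.((\y.true) false)) 4) && ((if (let u = 0 in false) then (3 == 0) else ((\v.false) 8)) && (true && false)))
step 2: [beta@0] (((\y.true) false) && ((if (let u = 0 in false) then (3 == 0) else ((\v.false) 8)) && (true && false)))
step 3: [beta@0] (true && ((if (let u = 0 in false) then (3 == 0) else ((\v.false) 8)) && (true && false)))
step 4: [let@1.0.0] (true && ((if false then (3 == 0) else ((\v.false) 8)) && (true && false)))
step 5: [if@1.0] (true && (((\v.false) 8) && (true && false)))
step 6: [beta@1.0] (true && (false && (true && false)))
step 7: [delta@1.1] (true && (false && false))
step 8: [delta@1] (true && false)
step 9: [delta@root] false

Answer: false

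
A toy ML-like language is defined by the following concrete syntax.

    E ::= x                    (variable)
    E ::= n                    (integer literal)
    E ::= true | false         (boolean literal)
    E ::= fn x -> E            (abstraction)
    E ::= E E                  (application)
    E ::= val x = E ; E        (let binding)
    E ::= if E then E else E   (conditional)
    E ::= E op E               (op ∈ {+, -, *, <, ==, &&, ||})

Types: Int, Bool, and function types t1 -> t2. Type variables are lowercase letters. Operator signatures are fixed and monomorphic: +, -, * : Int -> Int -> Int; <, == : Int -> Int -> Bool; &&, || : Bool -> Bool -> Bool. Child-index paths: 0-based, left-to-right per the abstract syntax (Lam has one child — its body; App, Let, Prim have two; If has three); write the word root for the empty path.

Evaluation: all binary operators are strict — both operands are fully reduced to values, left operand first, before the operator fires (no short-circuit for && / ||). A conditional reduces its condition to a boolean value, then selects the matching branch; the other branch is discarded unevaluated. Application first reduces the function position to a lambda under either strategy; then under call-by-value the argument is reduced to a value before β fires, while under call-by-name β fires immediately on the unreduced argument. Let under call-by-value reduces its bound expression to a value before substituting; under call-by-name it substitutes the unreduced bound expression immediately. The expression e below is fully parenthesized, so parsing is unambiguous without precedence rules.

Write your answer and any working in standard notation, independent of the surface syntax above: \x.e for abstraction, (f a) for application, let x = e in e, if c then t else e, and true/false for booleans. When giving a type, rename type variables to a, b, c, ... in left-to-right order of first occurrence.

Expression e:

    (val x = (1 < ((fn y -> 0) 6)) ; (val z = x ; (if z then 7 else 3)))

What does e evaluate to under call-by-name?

Working:
step 0: (let x = (1 < ((\y.0) 6)) in (let z = x in (if z then 7 else 3)))
step 1: [let@root] (let z = (1 < ((\y.0) 6)) in (if z then 7 else 3))
step 2: [let@root] (if (1 < ((\y.0) 6)) then 7 else 3)
step 3: [beta@0.1] (if (1 < 0) then 7 else 3)
step 4: [delta@0] (if false then 7 else 3)
step 5: [if@root] 3

Answer: 3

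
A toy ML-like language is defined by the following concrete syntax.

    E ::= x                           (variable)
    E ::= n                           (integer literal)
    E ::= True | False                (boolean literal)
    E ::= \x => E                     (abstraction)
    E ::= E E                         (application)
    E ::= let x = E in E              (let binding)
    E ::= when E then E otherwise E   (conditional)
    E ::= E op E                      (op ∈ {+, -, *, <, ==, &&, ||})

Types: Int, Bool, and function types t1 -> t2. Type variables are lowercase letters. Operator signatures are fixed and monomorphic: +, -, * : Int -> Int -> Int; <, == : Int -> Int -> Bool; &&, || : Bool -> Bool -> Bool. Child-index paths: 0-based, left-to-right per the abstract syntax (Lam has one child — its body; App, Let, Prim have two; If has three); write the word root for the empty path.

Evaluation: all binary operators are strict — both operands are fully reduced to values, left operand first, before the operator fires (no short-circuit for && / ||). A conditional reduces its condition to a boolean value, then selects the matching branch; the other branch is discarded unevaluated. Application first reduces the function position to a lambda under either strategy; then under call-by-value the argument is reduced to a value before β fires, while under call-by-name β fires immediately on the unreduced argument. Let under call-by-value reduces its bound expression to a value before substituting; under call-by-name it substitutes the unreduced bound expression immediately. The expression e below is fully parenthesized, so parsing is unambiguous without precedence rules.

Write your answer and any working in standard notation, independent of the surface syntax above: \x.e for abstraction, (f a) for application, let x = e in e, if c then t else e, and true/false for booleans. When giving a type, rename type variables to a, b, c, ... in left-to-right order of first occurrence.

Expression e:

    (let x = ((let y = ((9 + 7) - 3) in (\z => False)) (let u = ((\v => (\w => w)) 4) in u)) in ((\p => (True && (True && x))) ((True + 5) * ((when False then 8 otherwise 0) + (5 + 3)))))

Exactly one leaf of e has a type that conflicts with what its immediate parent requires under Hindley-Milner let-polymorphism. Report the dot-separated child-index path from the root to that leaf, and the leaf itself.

Trace:
  unify Int ~ Int
  unify Int ~ Int
  unify Int ~ Int
  unify Int ~ Int
let y : Int
\z._ : a -> Bool
w : c
\w._ : c -> c
\v._ : b -> c -> c
  unify b -> c -> c ~ Int -> d
  unify b ~ Int
  unify c -> c ~ d
_ _ : c -> c
let u : forall. c -> c
u : e -> e
  unify a -> Bool ~ (e -> e) -> f
  unify a ~ e -> e
  unify Bool ~ f
_ _ : Bool
let x : Bool
  unify Bool ~ Bool
  unify Bool ~ Bool
x : Bool
  unify Bool ~ Bool
  unify Bool ~ Bool
\p._ : g -> Bool
  unify Bool ~ Int
  FAIL: mismatch Bool ~ Int

Answer: 1.1.0.0 : true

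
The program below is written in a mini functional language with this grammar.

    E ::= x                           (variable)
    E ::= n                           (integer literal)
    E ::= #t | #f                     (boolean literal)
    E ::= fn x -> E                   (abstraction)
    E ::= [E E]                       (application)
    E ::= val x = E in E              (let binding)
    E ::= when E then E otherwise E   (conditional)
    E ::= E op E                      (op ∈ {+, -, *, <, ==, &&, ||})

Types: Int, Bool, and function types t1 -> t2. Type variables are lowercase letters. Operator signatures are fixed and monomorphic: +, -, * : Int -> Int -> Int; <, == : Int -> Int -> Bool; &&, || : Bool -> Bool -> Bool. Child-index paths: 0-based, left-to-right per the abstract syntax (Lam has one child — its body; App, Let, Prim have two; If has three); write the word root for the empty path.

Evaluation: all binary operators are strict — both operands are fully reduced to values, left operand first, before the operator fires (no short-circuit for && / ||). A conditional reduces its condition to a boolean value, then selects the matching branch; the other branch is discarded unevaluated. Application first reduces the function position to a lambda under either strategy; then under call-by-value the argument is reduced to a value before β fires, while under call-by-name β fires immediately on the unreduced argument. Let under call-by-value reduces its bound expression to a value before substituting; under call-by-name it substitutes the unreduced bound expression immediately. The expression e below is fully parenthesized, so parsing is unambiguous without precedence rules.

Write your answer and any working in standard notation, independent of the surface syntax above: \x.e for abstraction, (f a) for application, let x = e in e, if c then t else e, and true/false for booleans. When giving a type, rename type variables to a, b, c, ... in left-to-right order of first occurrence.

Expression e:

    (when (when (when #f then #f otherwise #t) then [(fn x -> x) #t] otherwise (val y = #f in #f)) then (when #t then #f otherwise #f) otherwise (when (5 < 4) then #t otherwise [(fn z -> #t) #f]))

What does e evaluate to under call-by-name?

Answer: false

Trace:
step 0: (if (if (if false then false else true) then ((\x.x) true) else (let y = false in false)) then (if true then false else false) else (if (5 < 4) then true else ((\z.true) false)))
step 1: [if@0.0] (if (if true then ((\x.x) true) else (let y = false in false)) then (if true then false else false) else (if (5 < 4) then true else ((\z.true) false)))
step 2: [if@0] (if ((\x.x) true) then (if true then false else false) else (if (5 < 4) then true else ((\z.true) false)))
step 3: [beta@0] (if true then (if true then false else false) else (if (5 < 4) then true else ((\z.true) false)))
step 4: [if@root] (if true then false else false)
step 5: [if@root] false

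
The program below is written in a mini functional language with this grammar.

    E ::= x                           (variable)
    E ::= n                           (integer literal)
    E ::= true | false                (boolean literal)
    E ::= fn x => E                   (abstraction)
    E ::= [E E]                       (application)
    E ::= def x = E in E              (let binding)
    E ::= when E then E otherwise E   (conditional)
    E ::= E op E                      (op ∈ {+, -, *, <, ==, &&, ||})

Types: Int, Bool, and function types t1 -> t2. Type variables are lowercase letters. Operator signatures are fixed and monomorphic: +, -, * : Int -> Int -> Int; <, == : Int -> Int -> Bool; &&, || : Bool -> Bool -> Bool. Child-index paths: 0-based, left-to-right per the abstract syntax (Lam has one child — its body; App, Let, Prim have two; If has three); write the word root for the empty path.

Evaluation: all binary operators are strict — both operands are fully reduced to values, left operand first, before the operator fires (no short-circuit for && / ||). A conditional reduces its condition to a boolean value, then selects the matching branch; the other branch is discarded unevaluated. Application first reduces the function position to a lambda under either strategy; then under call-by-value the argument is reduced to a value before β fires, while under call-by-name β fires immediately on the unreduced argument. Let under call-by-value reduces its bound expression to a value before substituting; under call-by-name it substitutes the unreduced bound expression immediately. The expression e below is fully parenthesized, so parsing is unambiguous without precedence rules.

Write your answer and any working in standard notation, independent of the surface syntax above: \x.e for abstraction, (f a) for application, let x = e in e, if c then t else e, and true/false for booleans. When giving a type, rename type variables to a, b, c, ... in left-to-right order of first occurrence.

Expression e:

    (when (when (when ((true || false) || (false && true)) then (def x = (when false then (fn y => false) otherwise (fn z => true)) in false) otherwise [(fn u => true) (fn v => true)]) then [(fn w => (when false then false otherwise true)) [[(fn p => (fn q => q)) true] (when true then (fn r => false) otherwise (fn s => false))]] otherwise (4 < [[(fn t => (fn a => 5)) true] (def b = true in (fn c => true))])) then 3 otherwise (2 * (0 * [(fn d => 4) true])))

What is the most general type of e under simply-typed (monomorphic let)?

Answer: Int

Derivation:
  unify Bool ~ Bool
  unify Bool ~ Bool
  unify Bool ~ Bool
  unify Bool ~ Bool
  unify Bool ~ Bool
  unify Bool ~ Bool
  unify Bool ~ Bool
  unify Bool ~ Bool
\y._ : a -> Bool
\z._ : b -> Bool
  unify a -> Bool ~ b -> Bool
  unify a ~ b
  unify Bool ~ Bool
let x : b -> Bool
\u._ : c -> Bool
\v._ : d -> Bool
  unify c -> Bool ~ (d -> Bool) -> e
  unify c ~ d -> Bool
  unify Bool ~ e
_ _ : Bool
  unify Bool ~ Bool
  unify Bool ~ Bool
  unify Bool ~ Bool
  unify Bool ~ Bool
\w._ : f -> Bool
q : h
\q._ : h -> h
\p._ : g -> h -> h
  unify g -> h -> h ~ Bool -> i
  unify g ~ Bool
  unify h -> h ~ i
_ _ : h -> h
  unify Bool ~ Bool
\r._ : j -> Bool
\s._ : k -> Bool
  unify j -> Bool ~ k -> Bool
  unify j ~ k
  unify Bool ~ Bool
  unify h -> h ~ (k -> Bool) -> l
  unify h ~ k -> Bool
  unify k -> Bool ~ l
_ _ : k -> Bool
  unify f -> Bool ~ (k -> Bool) -> m
  unify f ~ k -> Bool
  unify Bool ~ m
_ _ : Bool
  unify Int ~ Int
\a._ : o -> Int
\t._ : n -> o -> Int
  unify n -> o -> Int ~ Bool -> p
  unify n ~ Bool
  unify o -> Int ~ p
_ _ : o -> Int
let b : Bool
\c._ : q -> Bool
  unify o -> Int ~ (q -> Bool) -> r
  unify o ~ q -> Bool
  unify Int ~ r
_ _ : Int
  unify Int ~ Int
  unify Bool ~ Bool
  unify Bool ~ Bool
  unify Int ~ Int
  unify Int ~ Int
\d._ : s -> Int
  unify s -> Int ~ Bool -> t
  unify s ~ Bool
  unify Int ~ t
_ _ : Int
  unify Int ~ Int
  unify Int ~ Int
  unify Int ~ Int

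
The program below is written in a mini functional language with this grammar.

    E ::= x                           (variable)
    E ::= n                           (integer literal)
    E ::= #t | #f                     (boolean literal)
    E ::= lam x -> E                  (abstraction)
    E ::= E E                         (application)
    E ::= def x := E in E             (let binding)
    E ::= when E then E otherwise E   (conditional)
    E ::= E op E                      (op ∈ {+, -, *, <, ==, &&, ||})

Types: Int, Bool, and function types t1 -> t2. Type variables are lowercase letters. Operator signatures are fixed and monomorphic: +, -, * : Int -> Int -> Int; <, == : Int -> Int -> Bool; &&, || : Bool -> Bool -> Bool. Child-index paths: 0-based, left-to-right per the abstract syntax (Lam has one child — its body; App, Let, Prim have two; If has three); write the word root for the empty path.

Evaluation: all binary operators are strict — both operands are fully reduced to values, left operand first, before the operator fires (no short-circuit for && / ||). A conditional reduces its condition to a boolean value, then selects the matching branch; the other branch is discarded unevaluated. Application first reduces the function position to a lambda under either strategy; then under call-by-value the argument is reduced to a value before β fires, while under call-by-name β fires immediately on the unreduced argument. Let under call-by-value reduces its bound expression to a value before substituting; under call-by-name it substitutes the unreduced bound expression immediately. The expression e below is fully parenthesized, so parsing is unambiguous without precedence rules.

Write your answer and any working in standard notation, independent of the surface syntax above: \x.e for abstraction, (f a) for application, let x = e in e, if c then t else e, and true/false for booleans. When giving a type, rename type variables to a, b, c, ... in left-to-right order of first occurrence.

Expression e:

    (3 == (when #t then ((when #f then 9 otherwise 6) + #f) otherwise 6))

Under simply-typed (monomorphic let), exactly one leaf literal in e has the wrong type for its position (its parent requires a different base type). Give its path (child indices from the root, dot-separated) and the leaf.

Answer: 1.1.1 : false

Trace:
  unify Int ~ Int
  unify Bool ~ Bool
  unify Bool ~ Bool
  unify Int ~ Int
  unify Int ~ Int
  unify Bool ~ Int
  FAIL: mismatch Bool ~ Int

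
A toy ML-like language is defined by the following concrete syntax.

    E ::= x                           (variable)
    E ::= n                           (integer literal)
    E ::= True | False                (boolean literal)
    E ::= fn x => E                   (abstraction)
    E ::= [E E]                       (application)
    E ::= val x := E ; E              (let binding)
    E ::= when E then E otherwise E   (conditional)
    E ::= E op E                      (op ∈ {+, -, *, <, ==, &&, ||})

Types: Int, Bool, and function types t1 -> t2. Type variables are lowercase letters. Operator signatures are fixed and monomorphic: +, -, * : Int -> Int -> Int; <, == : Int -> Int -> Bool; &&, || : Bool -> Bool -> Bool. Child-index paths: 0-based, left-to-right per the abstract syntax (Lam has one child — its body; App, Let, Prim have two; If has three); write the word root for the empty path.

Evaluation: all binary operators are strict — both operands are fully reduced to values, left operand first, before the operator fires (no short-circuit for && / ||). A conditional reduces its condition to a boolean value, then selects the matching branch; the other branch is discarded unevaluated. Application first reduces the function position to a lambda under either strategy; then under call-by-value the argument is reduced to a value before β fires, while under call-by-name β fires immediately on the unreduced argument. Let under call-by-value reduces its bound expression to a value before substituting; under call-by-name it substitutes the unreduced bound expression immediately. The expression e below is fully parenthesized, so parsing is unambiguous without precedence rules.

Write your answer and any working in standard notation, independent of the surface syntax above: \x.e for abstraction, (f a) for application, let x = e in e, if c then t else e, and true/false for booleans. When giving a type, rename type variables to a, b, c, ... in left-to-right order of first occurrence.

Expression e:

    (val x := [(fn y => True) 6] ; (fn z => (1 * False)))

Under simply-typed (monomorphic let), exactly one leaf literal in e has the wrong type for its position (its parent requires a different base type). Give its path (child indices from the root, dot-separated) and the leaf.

Answer: 1.0.1 : false

Derivation:
\y._ : a -> Bool
  unify a -> Bool ~ Int -> b
  unify a ~ Int
  unify Bool ~ b
_ _ : Bool
let x : Bool
  unify Int ~ Int
  unify Bool ~ Int
  FAIL: mismatch Bool ~ Int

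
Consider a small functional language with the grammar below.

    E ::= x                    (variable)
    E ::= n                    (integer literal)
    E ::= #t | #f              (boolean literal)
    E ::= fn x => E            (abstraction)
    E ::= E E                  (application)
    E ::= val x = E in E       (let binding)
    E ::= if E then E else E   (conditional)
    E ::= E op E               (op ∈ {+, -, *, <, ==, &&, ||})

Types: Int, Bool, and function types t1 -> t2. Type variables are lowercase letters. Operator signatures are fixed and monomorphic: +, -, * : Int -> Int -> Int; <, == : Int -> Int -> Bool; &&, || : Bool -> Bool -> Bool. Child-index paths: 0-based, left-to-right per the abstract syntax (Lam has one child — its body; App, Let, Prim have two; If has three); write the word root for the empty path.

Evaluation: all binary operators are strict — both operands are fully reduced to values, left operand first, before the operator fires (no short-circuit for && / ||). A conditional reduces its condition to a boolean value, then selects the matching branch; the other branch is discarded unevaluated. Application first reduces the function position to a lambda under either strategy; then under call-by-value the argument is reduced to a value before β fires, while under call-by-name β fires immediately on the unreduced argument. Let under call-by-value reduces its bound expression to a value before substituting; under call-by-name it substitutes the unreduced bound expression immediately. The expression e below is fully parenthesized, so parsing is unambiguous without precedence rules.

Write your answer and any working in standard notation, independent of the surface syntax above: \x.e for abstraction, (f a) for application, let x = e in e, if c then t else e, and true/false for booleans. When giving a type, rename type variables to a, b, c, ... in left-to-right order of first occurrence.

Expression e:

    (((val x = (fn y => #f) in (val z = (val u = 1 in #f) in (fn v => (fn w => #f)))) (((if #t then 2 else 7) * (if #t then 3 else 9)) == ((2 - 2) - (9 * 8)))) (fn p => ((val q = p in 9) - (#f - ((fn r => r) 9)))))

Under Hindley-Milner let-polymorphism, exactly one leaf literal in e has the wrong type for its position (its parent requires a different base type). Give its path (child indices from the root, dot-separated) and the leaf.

Working:
\y._ : a -> Bool
let x : forall. a -> Bool
let u : Int
let z : Bool
\w._ : c -> Bool
\v._ : b -> c -> Bool
  unify Bool ~ Bool
  unify Int ~ Int
  unify Int ~ Int
  unify Bool ~ Bool
  unify Int ~ Int
  unify Int ~ Int
  unify Int ~ Int
  unify Int ~ Int
  unify Int ~ Int
  unify Int ~ Int
  unify Int ~ Int
  unify Int ~ Int
  unify Int ~ Int
  unify Int ~ Int
  unify b -> c -> Bool ~ Bool -> d
  unify b ~ Bool
  unify c -> Bool ~ d
_ _ : c -> Bool
p : e
let q : e
  unify Int ~ Int
  unify Bool ~ Int
  FAIL: mismatch Bool ~ Int

Answer: 1.0.1.0 : false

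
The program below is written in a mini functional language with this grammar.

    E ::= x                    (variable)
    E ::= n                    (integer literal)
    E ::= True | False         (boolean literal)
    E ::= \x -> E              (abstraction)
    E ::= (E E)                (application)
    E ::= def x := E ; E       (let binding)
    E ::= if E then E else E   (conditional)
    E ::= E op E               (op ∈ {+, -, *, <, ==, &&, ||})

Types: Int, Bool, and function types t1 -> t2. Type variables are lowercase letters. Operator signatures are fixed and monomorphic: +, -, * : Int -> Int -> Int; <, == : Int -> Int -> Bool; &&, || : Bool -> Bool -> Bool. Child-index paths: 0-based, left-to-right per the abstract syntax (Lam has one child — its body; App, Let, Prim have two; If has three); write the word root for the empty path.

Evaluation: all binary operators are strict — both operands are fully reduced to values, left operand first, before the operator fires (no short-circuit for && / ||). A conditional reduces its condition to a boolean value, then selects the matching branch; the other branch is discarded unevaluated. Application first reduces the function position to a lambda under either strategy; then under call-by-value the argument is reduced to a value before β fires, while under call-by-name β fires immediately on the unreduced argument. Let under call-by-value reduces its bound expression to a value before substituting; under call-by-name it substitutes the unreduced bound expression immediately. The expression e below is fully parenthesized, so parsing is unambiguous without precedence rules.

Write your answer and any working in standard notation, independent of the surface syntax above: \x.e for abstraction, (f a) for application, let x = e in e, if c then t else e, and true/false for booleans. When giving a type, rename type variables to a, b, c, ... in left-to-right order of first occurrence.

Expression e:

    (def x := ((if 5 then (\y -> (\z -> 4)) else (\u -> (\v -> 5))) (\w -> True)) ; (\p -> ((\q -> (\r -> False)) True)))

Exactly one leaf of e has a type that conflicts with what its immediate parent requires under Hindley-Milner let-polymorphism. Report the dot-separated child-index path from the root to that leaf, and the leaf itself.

Answer: 0.0.0 : 5

Working:
  unify Int ~ Bool
  FAIL: mismatch Int ~ Bool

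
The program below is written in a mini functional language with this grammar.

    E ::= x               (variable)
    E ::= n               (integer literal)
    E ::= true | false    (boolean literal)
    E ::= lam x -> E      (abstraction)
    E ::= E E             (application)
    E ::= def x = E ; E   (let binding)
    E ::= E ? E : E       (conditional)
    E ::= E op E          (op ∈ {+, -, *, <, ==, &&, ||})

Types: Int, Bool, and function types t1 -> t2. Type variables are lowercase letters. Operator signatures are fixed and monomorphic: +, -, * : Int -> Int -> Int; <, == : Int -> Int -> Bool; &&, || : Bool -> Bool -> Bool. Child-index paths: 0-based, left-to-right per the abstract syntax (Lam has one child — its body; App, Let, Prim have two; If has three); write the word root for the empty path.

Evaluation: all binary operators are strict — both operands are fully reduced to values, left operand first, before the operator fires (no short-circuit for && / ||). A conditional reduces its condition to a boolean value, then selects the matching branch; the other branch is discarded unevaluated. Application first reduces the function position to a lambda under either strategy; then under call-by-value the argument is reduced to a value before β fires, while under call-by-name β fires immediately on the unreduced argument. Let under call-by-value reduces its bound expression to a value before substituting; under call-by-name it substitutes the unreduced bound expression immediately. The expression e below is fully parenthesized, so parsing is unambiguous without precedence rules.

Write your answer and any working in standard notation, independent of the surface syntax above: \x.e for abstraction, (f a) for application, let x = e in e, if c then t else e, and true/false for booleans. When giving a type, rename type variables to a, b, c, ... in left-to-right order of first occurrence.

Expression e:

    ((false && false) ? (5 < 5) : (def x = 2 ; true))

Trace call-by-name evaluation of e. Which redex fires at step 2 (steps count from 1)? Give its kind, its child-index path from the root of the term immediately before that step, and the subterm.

Answer: if at root : (if false then (5 < 5) else (let x = 2 in true))

Derivation:
step 0: (if (false && false) then (5 < 5) else (let x = 2 in true))
step 1: [delta@0] (if false then (5 < 5) else (let x = 2 in true))
step 2: [if@root] (let x = 2 in true)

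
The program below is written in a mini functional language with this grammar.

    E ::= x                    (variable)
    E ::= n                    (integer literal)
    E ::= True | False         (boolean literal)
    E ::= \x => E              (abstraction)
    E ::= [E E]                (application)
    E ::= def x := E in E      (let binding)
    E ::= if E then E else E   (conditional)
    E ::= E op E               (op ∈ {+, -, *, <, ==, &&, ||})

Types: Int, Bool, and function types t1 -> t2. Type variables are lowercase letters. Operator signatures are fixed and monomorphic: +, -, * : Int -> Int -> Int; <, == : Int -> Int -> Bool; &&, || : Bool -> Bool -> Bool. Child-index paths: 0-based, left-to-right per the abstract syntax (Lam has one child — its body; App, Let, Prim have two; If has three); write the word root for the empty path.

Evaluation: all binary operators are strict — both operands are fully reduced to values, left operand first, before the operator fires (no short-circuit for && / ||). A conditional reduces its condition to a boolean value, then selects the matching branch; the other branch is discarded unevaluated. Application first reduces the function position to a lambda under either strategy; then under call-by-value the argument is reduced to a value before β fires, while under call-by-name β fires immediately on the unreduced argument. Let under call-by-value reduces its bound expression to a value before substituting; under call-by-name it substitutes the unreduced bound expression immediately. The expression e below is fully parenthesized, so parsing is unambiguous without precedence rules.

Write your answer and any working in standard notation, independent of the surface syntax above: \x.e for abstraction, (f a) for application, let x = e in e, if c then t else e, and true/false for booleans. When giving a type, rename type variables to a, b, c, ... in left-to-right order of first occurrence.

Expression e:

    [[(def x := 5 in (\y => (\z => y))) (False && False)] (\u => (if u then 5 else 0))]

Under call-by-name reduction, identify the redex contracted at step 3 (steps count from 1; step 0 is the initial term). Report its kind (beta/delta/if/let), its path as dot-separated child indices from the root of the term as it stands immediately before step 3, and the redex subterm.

Answer: beta at root : ((\z.(false && false)) (\u.(if u then 5 else 0)))

Derivation:
step 0: (((let x = 5 in (\y.(\z.y))) (false && false)) (\u.(if u then 5 else 0)))
step 1: [let@0.0] (((\y.(\z.y)) (false && false)) (\u.(if u then 5 else 0)))
step 2: [beta@0] ((\z.(false && false)) (\u.(if u then 5 else 0)))
step 3: [beta@root] (false && false)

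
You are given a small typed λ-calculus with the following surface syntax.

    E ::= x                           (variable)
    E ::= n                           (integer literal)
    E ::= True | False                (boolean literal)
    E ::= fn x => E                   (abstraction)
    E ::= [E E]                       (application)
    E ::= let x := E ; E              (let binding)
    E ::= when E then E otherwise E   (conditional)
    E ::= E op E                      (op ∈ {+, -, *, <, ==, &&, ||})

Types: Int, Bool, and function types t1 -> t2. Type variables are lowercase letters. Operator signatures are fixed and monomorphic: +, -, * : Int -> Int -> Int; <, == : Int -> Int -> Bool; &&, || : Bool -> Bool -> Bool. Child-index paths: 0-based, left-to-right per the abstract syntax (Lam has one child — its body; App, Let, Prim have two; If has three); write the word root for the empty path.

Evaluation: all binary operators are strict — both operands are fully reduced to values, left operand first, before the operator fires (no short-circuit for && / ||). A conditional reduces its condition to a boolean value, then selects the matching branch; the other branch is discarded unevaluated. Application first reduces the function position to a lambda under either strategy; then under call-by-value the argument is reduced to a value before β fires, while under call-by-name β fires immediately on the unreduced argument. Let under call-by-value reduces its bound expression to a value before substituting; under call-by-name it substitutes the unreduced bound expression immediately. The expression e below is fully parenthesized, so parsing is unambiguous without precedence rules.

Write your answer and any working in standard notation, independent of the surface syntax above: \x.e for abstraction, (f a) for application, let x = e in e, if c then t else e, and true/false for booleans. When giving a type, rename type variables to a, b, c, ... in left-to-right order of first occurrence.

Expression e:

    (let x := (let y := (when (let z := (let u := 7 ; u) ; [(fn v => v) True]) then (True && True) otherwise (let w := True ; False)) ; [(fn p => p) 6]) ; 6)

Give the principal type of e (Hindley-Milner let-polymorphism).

Answer: Int

Working:
let u : Int
u : Int
let z : Int
v : a
\v._ : a -> a
  unify a -> a ~ Bool -> b
  unify a ~ Bool
  unify Bool ~ b
_ _ : Bool
  unify Bool ~ Bool
  unify Bool ~ Bool
  unify Bool ~ Bool
let w : Bool
  unify Bool ~ Bool
let y : Bool
p : c
\p._ : c -> c
  unify c -> c ~ Int -> d
  unify c ~ Int
  unify Int ~ d
_ _ : Int
let x : Int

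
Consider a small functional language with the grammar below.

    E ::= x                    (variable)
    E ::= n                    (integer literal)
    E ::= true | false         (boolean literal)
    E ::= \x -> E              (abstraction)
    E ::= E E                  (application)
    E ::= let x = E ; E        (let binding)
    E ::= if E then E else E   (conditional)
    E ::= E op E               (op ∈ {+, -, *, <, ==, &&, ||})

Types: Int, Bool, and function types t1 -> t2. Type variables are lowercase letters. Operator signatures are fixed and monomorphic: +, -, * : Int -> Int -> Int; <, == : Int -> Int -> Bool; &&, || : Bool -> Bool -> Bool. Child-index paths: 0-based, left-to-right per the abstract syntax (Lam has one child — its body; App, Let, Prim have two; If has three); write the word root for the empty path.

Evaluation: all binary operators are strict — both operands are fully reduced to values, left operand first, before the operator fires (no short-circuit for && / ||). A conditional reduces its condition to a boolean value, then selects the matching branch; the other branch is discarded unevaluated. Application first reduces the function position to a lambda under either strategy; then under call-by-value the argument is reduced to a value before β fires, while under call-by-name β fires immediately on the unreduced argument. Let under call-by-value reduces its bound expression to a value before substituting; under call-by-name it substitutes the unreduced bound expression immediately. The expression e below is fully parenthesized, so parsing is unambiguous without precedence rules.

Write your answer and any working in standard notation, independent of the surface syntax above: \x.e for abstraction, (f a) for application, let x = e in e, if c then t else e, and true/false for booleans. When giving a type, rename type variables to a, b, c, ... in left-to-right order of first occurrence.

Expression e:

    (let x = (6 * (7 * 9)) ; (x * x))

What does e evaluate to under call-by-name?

Working:
step 0: (let x = (6 * (7 * 9)) in (x * x))
step 1: [let@root] ((6 * (7 * 9)) * (6 * (7 * 9)))
step 2: [delta@0.1] ((6 * 63) * (6 * (7 * 9)))
step 3: [delta@0] (378 * (6 * (7 * 9)))
step 4: [delta@1.1] (378 * (6 * 63))
step 5: [delta@1] (378 * 378)
step 6: [delta@root] 142884

Answer: 142884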